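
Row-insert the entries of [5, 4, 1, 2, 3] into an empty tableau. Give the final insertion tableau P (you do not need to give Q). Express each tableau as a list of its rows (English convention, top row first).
After inserting 5: P = [[5]].
After inserting 4: P = [[4], [5]].
After inserting 1: P = [[1], [4], [5]].
After inserting 2: P = [[1, 2], [4], [5]].
After inserting 3: P = [[1, 2, 3], [4], [5]].

So P = [[1, 2, 3], [4], [5]].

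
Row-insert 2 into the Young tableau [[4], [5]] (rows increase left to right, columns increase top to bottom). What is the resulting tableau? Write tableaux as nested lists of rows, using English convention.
In row 1, 2 replaces 4 (the leftmost entry greater than 2); 4 is bumped to row 2. In row 2, 4 replaces 5 (the leftmost entry greater than 4); 5 is bumped to row 3. 5 starts a new row 3. The new tableau is [[2], [4], [5]].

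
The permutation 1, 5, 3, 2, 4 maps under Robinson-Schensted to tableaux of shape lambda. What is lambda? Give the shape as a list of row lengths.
[3, 1, 1]

RSK row insertion gives P = [[1, 2, 4], [3], [5]], which has shape [3, 1, 1].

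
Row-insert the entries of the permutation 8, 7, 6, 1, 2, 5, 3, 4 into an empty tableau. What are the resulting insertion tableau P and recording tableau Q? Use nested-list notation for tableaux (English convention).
P = [[1, 2, 3, 4], [5], [6], [7], [8]], Q = [[1, 5, 6, 8], [2], [3], [4], [7]]

Insert each entry of the permutation into P by Schensted row insertion, recording in Q the position of each new cell.

Insert 8: appended to row 1. P = [[8]].
Insert 7: 7 bumps 8 from row 1; 8 starts row 2. P = [[7], [8]].
Insert 6: 6 bumps 7 from row 1; 7 bumps 8 from row 2; 8 starts row 3. P = [[6], [7], [8]].
Insert 1: 1 bumps 6 from row 1; 6 bumps 7 from row 2; 7 bumps 8 from row 3; 8 starts row 4. P = [[1], [6], [7], [8]].
Insert 2: appended to row 1. P = [[1, 2], [6], [7], [8]].
Insert 5: appended to row 1. P = [[1, 2, 5], [6], [7], [8]].
Insert 3: 3 bumps 5 from row 1; 5 bumps 6 from row 2; 6 bumps 7 from row 3; 7 bumps 8 from row 4; 8 starts row 5. P = [[1, 2, 3], [5], [6], [7], [8]].
Insert 4: appended to row 1. P = [[1, 2, 3, 4], [5], [6], [7], [8]].

So P = [[1, 2, 3, 4], [5], [6], [7], [8]], Q = [[1, 5, 6, 8], [2], [3], [4], [7]].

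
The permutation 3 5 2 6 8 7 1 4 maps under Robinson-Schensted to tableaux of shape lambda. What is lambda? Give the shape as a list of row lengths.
[4, 2, 2]

Row-insert each entry into an empty tableau.

After inserting 3: P = [[3]].
After inserting 5: P = [[3, 5]].
After inserting 2: P = [[2, 5], [3]].
After inserting 6: P = [[2, 5, 6], [3]].
After inserting 8: P = [[2, 5, 6, 8], [3]].
After inserting 7: P = [[2, 5, 6, 7], [3, 8]].
After inserting 1: P = [[1, 5, 6, 7], [2, 8], [3]].
After inserting 4: P = [[1, 4, 6, 7], [2, 5], [3, 8]].

The final insertion tableau P = [[1, 4, 6, 7], [2, 5], [3, 8]] has shape [4, 2, 2].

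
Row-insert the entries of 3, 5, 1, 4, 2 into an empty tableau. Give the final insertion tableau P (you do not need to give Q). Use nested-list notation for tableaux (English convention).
P = [[1, 2], [3, 4], [5]]

After inserting 3: P = [[3]].
After inserting 5: P = [[3, 5]].
After inserting 1: P = [[1, 5], [3]].
After inserting 4: P = [[1, 4], [3, 5]].
After inserting 2: P = [[1, 2], [3, 4], [5]].

So P = [[1, 2], [3, 4], [5]].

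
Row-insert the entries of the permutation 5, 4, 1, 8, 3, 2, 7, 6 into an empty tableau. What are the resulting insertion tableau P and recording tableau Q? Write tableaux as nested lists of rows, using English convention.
Insert each entry of the permutation into P by Schensted row insertion, recording in Q the position of each new cell.

Insert 5: appended to row 1. P = [[5]], Q = [[1]].
Insert 4: 4 bumps 5 from row 1; 5 starts row 2. P = [[4], [5]], Q = [[1], [2]].
Insert 1: 1 bumps 4 from row 1; 4 bumps 5 from row 2; 5 starts row 3. P = [[1], [4], [5]], Q = [[1], [2], [3]].
Insert 8: appended to row 1. P = [[1, 8], [4], [5]], Q = [[1, 4], [2], [3]].
Insert 3: 3 bumps 8 from row 1; 8 appends to row 2. P = [[1, 3], [4, 8], [5]], Q = [[1, 4], [2, 5], [3]].
Insert 2: 2 bumps 3 from row 1; 3 bumps 4 from row 2; 4 bumps 5 from row 3; 5 starts row 4. P = [[1, 2], [3, 8], [4], [5]], Q = [[1, 4], [2, 5], [3], [6]].
Insert 7: appended to row 1. P = [[1, 2, 7], [3, 8], [4], [5]], Q = [[1, 4, 7], [2, 5], [3], [6]].
Insert 6: 6 bumps 7 from row 1; 7 bumps 8 from row 2; 8 appends to row 3. P = [[1, 2, 6], [3, 7], [4, 8], [5]], Q = [[1, 4, 7], [2, 5], [3, 8], [6]].

So P = [[1, 2, 6], [3, 7], [4, 8], [5]], Q = [[1, 4, 7], [2, 5], [3, 8], [6]].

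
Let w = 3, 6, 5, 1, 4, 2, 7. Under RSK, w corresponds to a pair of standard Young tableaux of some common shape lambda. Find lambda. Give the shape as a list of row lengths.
[3, 2, 1, 1]

Row-insert each entry into an empty tableau.

After inserting 3: P = [[3]].
After inserting 6: P = [[3, 6]].
After inserting 5: P = [[3, 5], [6]].
After inserting 1: P = [[1, 5], [3], [6]].
After inserting 4: P = [[1, 4], [3, 5], [6]].
After inserting 2: P = [[1, 2], [3, 4], [5], [6]].
After inserting 7: P = [[1, 2, 7], [3, 4], [5], [6]].

The final insertion tableau P = [[1, 2, 7], [3, 4], [5], [6]] has shape [3, 2, 1, 1].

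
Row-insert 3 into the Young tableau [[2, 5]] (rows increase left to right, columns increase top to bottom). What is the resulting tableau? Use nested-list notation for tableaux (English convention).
[[2, 3], [5]]

In row 1, 3 replaces 5 (the leftmost entry greater than 3); 5 is bumped to row 2. 5 starts a new row 2. The new tableau is [[2, 3], [5]].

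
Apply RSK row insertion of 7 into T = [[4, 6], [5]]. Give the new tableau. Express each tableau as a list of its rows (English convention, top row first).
7 is larger than every entry of row 1, so it is appended to row 1. The new tableau is [[4, 6, 7], [5]].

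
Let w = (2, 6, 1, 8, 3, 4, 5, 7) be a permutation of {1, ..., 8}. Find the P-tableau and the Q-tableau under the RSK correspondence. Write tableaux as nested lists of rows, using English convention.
Insert each entry of the permutation into P by Schensted row insertion, recording in Q the position of each new cell.

Insert 2: appended to row 1. P = [[2]].
Insert 6: appended to row 1. P = [[2, 6]].
Insert 1: 1 bumps 2 from row 1; 2 starts row 2. P = [[1, 6], [2]].
Insert 8: appended to row 1. P = [[1, 6, 8], [2]].
Insert 3: 3 bumps 6 from row 1; 6 appends to row 2. P = [[1, 3, 8], [2, 6]].
Insert 4: 4 bumps 8 from row 1; 8 appends to row 2. P = [[1, 3, 4], [2, 6, 8]].
Insert 5: appended to row 1. P = [[1, 3, 4, 5], [2, 6, 8]].
Insert 7: appended to row 1. P = [[1, 3, 4, 5, 7], [2, 6, 8]].

So P = [[1, 3, 4, 5, 7], [2, 6, 8]], Q = [[1, 2, 4, 7, 8], [3, 5, 6]].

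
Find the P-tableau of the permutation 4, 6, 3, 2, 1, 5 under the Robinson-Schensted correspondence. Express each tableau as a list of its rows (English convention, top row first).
Insert 4: appended to row 1. P = [[4]].
Insert 6: appended to row 1. P = [[4, 6]].
Insert 3: 3 bumps 4 from row 1; 4 starts row 2. P = [[3, 6], [4]].
Insert 2: 2 bumps 3 from row 1; 3 bumps 4 from row 2; 4 starts row 3. P = [[2, 6], [3], [4]].
Insert 1: 1 bumps 2 from row 1; 2 bumps 3 from row 2; 3 bumps 4 from row 3; 4 starts row 4. P = [[1, 6], [2], [3], [4]].
Insert 5: 5 bumps 6 from row 1; 6 appends to row 2. P = [[1, 5], [2, 6], [3], [4]].

So P = [[1, 5], [2, 6], [3], [4]].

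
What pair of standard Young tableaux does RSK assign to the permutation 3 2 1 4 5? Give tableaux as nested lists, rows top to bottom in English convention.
Insert each entry of the permutation into P by Schensted row insertion, recording in Q the position of each new cell.

Insert 3: appended to row 1. P = [[3]], Q = [[1]].
Insert 2: 2 bumps 3 from row 1; 3 starts row 2. P = [[2], [3]], Q = [[1], [2]].
Insert 1: 1 bumps 2 from row 1; 2 bumps 3 from row 2; 3 starts row 3. P = [[1], [2], [3]], Q = [[1], [2], [3]].
Insert 4: appended to row 1. P = [[1, 4], [2], [3]], Q = [[1, 4], [2], [3]].
Insert 5: appended to row 1. P = [[1, 4, 5], [2], [3]], Q = [[1, 4, 5], [2], [3]].

So P = [[1, 4, 5], [2], [3]], Q = [[1, 4, 5], [2], [3]].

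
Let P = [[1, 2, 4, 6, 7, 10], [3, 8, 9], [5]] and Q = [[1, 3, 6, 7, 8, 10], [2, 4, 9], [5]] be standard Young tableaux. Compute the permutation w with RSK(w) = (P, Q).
5 1 8 3 2 4 6 9 7 10

Reverse the RSK construction: for i from n down to 1, find the cell of Q containing i, remove the entry at that cell from P, and reverse-bump it up through P; the value ejected from row 1 is w(i).

Step i=10: Q has 10 at row 1, column 6; remove that cell from P, ejecting 10. So w(10) = 10. P is now [[1, 2, 4, 6, 7], [3, 8, 9], [5]].
Step i=9: Q has 9 at row 2, column 3; remove 9 from row 2 of P and reverse-bump: 9 enters row 1 and ejects 7. So w(9) = 7. P is now [[1, 2, 4, 6, 9], [3, 8], [5]].
Step i=8: Q has 8 at row 1, column 5; remove that cell from P, ejecting 9. So w(8) = 9. P is now [[1, 2, 4, 6], [3, 8], [5]].
Step i=7: Q has 7 at row 1, column 4; remove that cell from P, ejecting 6. So w(7) = 6. P is now [[1, 2, 4], [3, 8], [5]].
Step i=6: Q has 6 at row 1, column 3; remove that cell from P, ejecting 4. So w(6) = 4. P is now [[1, 2], [3, 8], [5]].
Step i=5: Q has 5 at row 3, column 1; remove 5 from row 3 of P and reverse-bump: 5 enters row 2 and ejects 3; 3 enters row 1 and ejects 2. So w(5) = 2. P is now [[1, 3], [5, 8]].
Step i=4: Q has 4 at row 2, column 2; remove 8 from row 2 of P and reverse-bump: 8 enters row 1 and ejects 3. So w(4) = 3. P is now [[1, 8], [5]].
Step i=3: Q has 3 at row 1, column 2; remove that cell from P, ejecting 8. So w(3) = 8. P is now [[1], [5]].
Step i=2: Q has 2 at row 2, column 1; remove 5 from row 2 of P and reverse-bump: 5 enters row 1 and ejects 1. So w(2) = 1. P is now [[5]].
Step i=1: Q has 1 at row 1, column 1; remove that cell from P, ejecting 5. So w(1) = 5. P is now [].

So w = 5 1 8 3 2 4 6 9 7 10.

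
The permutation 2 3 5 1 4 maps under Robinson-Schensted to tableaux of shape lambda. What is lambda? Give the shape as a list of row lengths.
[3, 2]

Row-insert each entry into an empty tableau.

After inserting 2: P = [[2]].
After inserting 3: P = [[2, 3]].
After inserting 5: P = [[2, 3, 5]].
After inserting 1: P = [[1, 3, 5], [2]].
After inserting 4: P = [[1, 3, 4], [2, 5]].

The final insertion tableau P = [[1, 3, 4], [2, 5]] has shape [3, 2].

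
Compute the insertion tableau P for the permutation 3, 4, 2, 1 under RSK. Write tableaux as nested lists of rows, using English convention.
P = [[1, 4], [2], [3]]

Insert 3: appended to row 1. P = [[3]].
Insert 4: appended to row 1. P = [[3, 4]].
Insert 2: 2 bumps 3 from row 1; 3 starts row 2. P = [[2, 4], [3]].
Insert 1: 1 bumps 2 from row 1; 2 bumps 3 from row 2; 3 starts row 3. P = [[1, 4], [2], [3]].

So P = [[1, 4], [2], [3]].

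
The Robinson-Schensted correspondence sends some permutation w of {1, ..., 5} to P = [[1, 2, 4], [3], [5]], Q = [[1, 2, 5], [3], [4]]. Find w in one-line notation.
1 5 3 2 4

Reverse RSK: for i = n, n-1, ..., 1, locate i in Q, remove the corresponding corner cell from P, and reverse-bump its entry up through P; the value ejected from row 1 is w(i).

So w = 1 5 3 2 4.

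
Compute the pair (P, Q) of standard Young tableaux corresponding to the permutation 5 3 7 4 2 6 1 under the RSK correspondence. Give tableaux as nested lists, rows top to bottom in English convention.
P = [[1, 4, 6], [2, 7], [3], [5]], Q = [[1, 3, 6], [2, 4], [5], [7]]

Insert each entry of the permutation into P by Schensted row insertion, recording in Q the position of each new cell.

Insert 5: appended to row 1. P = [[5]].
Insert 3: 3 bumps 5 from row 1; 5 starts row 2. P = [[3], [5]].
Insert 7: appended to row 1. P = [[3, 7], [5]].
Insert 4: 4 bumps 7 from row 1; 7 appends to row 2. P = [[3, 4], [5, 7]].
Insert 2: 2 bumps 3 from row 1; 3 bumps 5 from row 2; 5 starts row 3. P = [[2, 4], [3, 7], [5]].
Insert 6: appended to row 1. P = [[2, 4, 6], [3, 7], [5]].
Insert 1: 1 bumps 2 from row 1; 2 bumps 3 from row 2; 3 bumps 5 from row 3; 5 starts row 4. P = [[1, 4, 6], [2, 7], [3], [5]].

So P = [[1, 4, 6], [2, 7], [3], [5]], Q = [[1, 3, 6], [2, 4], [5], [7]].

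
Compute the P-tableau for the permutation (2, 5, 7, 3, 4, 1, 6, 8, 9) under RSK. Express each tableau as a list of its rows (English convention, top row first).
Insert 2: appended to row 1. P = [[2]].
Insert 5: appended to row 1. P = [[2, 5]].
Insert 7: appended to row 1. P = [[2, 5, 7]].
Insert 3: 3 bumps 5 from row 1; 5 starts row 2. P = [[2, 3, 7], [5]].
Insert 4: 4 bumps 7 from row 1; 7 appends to row 2. P = [[2, 3, 4], [5, 7]].
Insert 1: 1 bumps 2 from row 1; 2 bumps 5 from row 2; 5 starts row 3. P = [[1, 3, 4], [2, 7], [5]].
Insert 6: appended to row 1. P = [[1, 3, 4, 6], [2, 7], [5]].
Insert 8: appended to row 1. P = [[1, 3, 4, 6, 8], [2, 7], [5]].
Insert 9: appended to row 1. P = [[1, 3, 4, 6, 8, 9], [2, 7], [5]].

So P = [[1, 3, 4, 6, 8, 9], [2, 7], [5]].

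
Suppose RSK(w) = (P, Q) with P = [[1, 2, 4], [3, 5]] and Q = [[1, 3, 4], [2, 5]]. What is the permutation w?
Reverse the RSK construction: for i from n down to 1, find the cell of Q containing i, remove the entry at that cell from P, and reverse-bump it up through P; the value ejected from row 1 is w(i).

Step i=5: Q has 5 at row 2, column 2; remove 5 from row 2 of P and reverse-bump: 5 enters row 1 and ejects 4. So w(5) = 4. P is now [[1, 2, 5], [3]].
Step i=4: Q has 4 at row 1, column 3; remove that cell from P, ejecting 5. So w(4) = 5. P is now [[1, 2], [3]].
Step i=3: Q has 3 at row 1, column 2; remove that cell from P, ejecting 2. So w(3) = 2. P is now [[1], [3]].
Step i=2: Q has 2 at row 2, column 1; remove 3 from row 2 of P and reverse-bump: 3 enters row 1 and ejects 1. So w(2) = 1. P is now [[3]].
Step i=1: Q has 1 at row 1, column 1; remove that cell from P, ejecting 3. So w(1) = 3. P is now [].

So w = 3 1 2 5 4.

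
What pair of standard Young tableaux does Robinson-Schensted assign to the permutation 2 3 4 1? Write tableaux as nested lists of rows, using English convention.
Insert each entry of the permutation into P by Schensted row insertion, recording in Q the position of each new cell.

Insert 2: appended to row 1. P = [[2]].
Insert 3: appended to row 1. P = [[2, 3]].
Insert 4: appended to row 1. P = [[2, 3, 4]].
Insert 1: 1 bumps 2 from row 1; 2 starts row 2. P = [[1, 3, 4], [2]].

So P = [[1, 3, 4], [2]], Q = [[1, 2, 3], [4]].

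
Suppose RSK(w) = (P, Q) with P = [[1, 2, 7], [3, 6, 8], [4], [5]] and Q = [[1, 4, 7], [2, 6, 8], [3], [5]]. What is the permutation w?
5 4 3 6 1 2 8 7

Reverse RSK: for i = n, n-1, ..., 1, locate i in Q, remove the corresponding corner cell from P, and reverse-bump its entry up through P; the value ejected from row 1 is w(i).

So w = 5 4 3 6 1 2 8 7.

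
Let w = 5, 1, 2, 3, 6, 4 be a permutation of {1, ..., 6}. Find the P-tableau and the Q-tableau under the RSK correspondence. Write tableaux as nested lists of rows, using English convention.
P = [[1, 2, 3, 4], [5, 6]], Q = [[1, 3, 4, 5], [2, 6]]

Insert each entry of the permutation into P by Schensted row insertion, recording in Q the position of each new cell.

After inserting 5: P = [[5]].
After inserting 1: P = [[1], [5]].
After inserting 2: P = [[1, 2], [5]].
After inserting 3: P = [[1, 2, 3], [5]].
After inserting 6: P = [[1, 2, 3, 6], [5]].
After inserting 4: P = [[1, 2, 3, 4], [5, 6]].

So P = [[1, 2, 3, 4], [5, 6]], Q = [[1, 3, 4, 5], [2, 6]].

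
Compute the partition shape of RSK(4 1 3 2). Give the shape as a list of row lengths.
RSK row insertion gives P = [[1, 2], [3], [4]], which has shape [2, 1, 1].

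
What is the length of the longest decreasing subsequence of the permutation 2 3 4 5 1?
2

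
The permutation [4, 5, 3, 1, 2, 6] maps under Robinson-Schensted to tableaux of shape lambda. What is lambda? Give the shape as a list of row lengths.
RSK row insertion gives P = [[1, 2, 6], [3, 5], [4]], which has shape [3, 2, 1].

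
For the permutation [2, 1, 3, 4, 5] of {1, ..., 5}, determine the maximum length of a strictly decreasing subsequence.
2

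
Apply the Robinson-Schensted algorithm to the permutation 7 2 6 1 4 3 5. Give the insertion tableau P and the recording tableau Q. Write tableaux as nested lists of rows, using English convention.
Insert each entry of the permutation into P by Schensted row insertion, recording in Q the position of each new cell.

Insert 7: appended to row 1. P = [[7]], Q = [[1]].
Insert 2: 2 bumps 7 from row 1; 7 starts row 2. P = [[2], [7]], Q = [[1], [2]].
Insert 6: appended to row 1. P = [[2, 6], [7]], Q = [[1, 3], [2]].
Insert 1: 1 bumps 2 from row 1; 2 bumps 7 from row 2; 7 starts row 3. P = [[1, 6], [2], [7]], Q = [[1, 3], [2], [4]].
Insert 4: 4 bumps 6 from row 1; 6 appends to row 2. P = [[1, 4], [2, 6], [7]], Q = [[1, 3], [2, 5], [4]].
Insert 3: 3 bumps 4 from row 1; 4 bumps 6 from row 2; 6 bumps 7 from row 3; 7 starts row 4. P = [[1, 3], [2, 4], [6], [7]], Q = [[1, 3], [2, 5], [4], [6]].
Insert 5: appended to row 1. P = [[1, 3, 5], [2, 4], [6], [7]], Q = [[1, 3, 7], [2, 5], [4], [6]].

So P = [[1, 3, 5], [2, 4], [6], [7]], Q = [[1, 3, 7], [2, 5], [4], [6]].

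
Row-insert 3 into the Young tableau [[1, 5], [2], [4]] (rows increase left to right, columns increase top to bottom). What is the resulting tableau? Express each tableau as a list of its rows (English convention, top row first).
[[1, 3], [2, 5], [4]]

In row 1, 3 replaces 5 (the leftmost entry greater than 3); 5 is bumped to row 2. 5 is appended to row 2. The new tableau is [[1, 3], [2, 5], [4]].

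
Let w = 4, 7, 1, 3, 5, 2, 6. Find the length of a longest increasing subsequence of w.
4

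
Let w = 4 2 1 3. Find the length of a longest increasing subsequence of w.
2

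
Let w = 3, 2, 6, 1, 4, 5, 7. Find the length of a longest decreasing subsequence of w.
3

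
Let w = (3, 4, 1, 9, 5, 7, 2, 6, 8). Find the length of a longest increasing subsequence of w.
5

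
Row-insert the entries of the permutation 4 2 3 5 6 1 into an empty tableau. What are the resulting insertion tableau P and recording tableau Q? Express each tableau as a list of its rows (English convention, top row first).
P = [[1, 3, 5, 6], [2], [4]], Q = [[1, 3, 4, 5], [2], [6]]

Insert each entry of the permutation into P by Schensted row insertion, recording in Q the position of each new cell.

Insert 4: appended to row 1. P = [[4]].
Insert 2: 2 bumps 4 from row 1; 4 starts row 2. P = [[2], [4]].
Insert 3: appended to row 1. P = [[2, 3], [4]].
Insert 5: appended to row 1. P = [[2, 3, 5], [4]].
Insert 6: appended to row 1. P = [[2, 3, 5, 6], [4]].
Insert 1: 1 bumps 2 from row 1; 2 bumps 4 from row 2; 4 starts row 3. P = [[1, 3, 5, 6], [2], [4]].

So P = [[1, 3, 5, 6], [2], [4]], Q = [[1, 3, 4, 5], [2], [6]].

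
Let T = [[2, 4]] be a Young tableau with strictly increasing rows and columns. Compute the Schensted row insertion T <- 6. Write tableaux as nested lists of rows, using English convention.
6 is larger than every entry of row 1, so it is appended to row 1. The new tableau is [[2, 4, 6]].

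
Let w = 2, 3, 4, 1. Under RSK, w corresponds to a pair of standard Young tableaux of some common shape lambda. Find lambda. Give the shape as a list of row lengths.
[3, 1]

Row-insert each entry into an empty tableau.

After inserting 2: P = [[2]].
After inserting 3: P = [[2, 3]].
After inserting 4: P = [[2, 3, 4]].
After inserting 1: P = [[1, 3, 4], [2]].

The final insertion tableau P = [[1, 3, 4], [2]] has shape [3, 1].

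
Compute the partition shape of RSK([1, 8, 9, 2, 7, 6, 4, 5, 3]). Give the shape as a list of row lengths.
Row-insert each entry into an empty tableau.

After inserting 1: P = [[1]].
After inserting 8: P = [[1, 8]].
After inserting 9: P = [[1, 8, 9]].
After inserting 2: P = [[1, 2, 9], [8]].
After inserting 7: P = [[1, 2, 7], [8, 9]].
After inserting 6: P = [[1, 2, 6], [7, 9], [8]].
After inserting 4: P = [[1, 2, 4], [6, 9], [7], [8]].
After inserting 5: P = [[1, 2, 4, 5], [6, 9], [7], [8]].
After inserting 3: P = [[1, 2, 3, 5], [4, 9], [6], [7], [8]].

The final insertion tableau P = [[1, 2, 3, 5], [4, 9], [6], [7], [8]] has shape [4, 2, 1, 1, 1].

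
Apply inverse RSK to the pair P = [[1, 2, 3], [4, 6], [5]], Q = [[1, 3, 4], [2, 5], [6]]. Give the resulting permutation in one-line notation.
5 1 2 6 4 3

Reverse the RSK construction: for i from n down to 1, find the cell of Q containing i, remove the entry at that cell from P, and reverse-bump it up through P; the value ejected from row 1 is w(i).

Step i=6: Q has 6 at row 3, column 1; remove 5 from row 3 of P and reverse-bump: 5 enters row 2 and ejects 4; 4 enters row 1 and ejects 3. So w(6) = 3. P is now [[1, 2, 4], [5, 6]].
Step i=5: Q has 5 at row 2, column 2; remove 6 from row 2 of P and reverse-bump: 6 enters row 1 and ejects 4. So w(5) = 4. P is now [[1, 2, 6], [5]].
Step i=4: Q has 4 at row 1, column 3; remove that cell from P, ejecting 6. So w(4) = 6. P is now [[1, 2], [5]].
Step i=3: Q has 3 at row 1, column 2; remove that cell from P, ejecting 2. So w(3) = 2. P is now [[1], [5]].
Step i=2: Q has 2 at row 2, column 1; remove 5 from row 2 of P and reverse-bump: 5 enters row 1 and ejects 1. So w(2) = 1. P is now [[5]].
Step i=1: Q has 1 at row 1, column 1; remove that cell from P, ejecting 5. So w(1) = 5. P is now [].

So w = 5 1 2 6 4 3.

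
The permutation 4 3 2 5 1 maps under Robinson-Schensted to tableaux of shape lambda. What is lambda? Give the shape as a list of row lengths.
Row-insert each entry into an empty tableau.

After inserting 4: P = [[4]].
After inserting 3: P = [[3], [4]].
After inserting 2: P = [[2], [3], [4]].
After inserting 5: P = [[2, 5], [3], [4]].
After inserting 1: P = [[1, 5], [2], [3], [4]].

The final insertion tableau P = [[1, 5], [2], [3], [4]] has shape [2, 1, 1, 1].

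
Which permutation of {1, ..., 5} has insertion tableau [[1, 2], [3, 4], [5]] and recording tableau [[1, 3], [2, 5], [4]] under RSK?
Reverse the RSK construction: for i from n down to 1, find the cell of Q containing i, remove the entry at that cell from P, and reverse-bump it up through P; the value ejected from row 1 is w(i).

Step i=5: Q has 5 at row 2, column 2; remove 4 from row 2 of P and reverse-bump: 4 enters row 1 and ejects 2. So w(5) = 2. P is now [[1, 4], [3], [5]].
Step i=4: Q has 4 at row 3, column 1; remove 5 from row 3 of P and reverse-bump: 5 enters row 2 and ejects 3; 3 enters row 1 and ejects 1. So w(4) = 1. P is now [[3, 4], [5]].
Step i=3: Q has 3 at row 1, column 2; remove that cell from P, ejecting 4. So w(3) = 4. P is now [[3], [5]].
Step i=2: Q has 2 at row 2, column 1; remove 5 from row 2 of P and reverse-bump: 5 enters row 1 and ejects 3. So w(2) = 3. P is now [[5]].
Step i=1: Q has 1 at row 1, column 1; remove that cell from P, ejecting 5. So w(1) = 5. P is now [].

So w = 5 3 4 1 2.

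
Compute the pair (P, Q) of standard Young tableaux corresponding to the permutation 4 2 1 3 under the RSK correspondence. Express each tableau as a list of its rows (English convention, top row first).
Insert each entry of the permutation into P by Schensted row insertion, recording in Q the position of each new cell.

Insert 4: appended to row 1. P = [[4]], Q = [[1]].
Insert 2: 2 bumps 4 from row 1; 4 starts row 2. P = [[2], [4]], Q = [[1], [2]].
Insert 1: 1 bumps 2 from row 1; 2 bumps 4 from row 2; 4 starts row 3. P = [[1], [2], [4]], Q = [[1], [2], [3]].
Insert 3: appended to row 1. P = [[1, 3], [2], [4]], Q = [[1, 4], [2], [3]].

So P = [[1, 3], [2], [4]], Q = [[1, 4], [2], [3]].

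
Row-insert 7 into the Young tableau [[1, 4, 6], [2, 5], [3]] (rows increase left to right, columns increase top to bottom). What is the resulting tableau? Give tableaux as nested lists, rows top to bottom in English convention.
7 is larger than every entry of row 1, so it is appended to row 1. The new tableau is [[1, 4, 6, 7], [2, 5], [3]].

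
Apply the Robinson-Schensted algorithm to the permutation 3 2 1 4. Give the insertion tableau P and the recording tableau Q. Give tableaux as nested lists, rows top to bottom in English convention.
P = [[1, 4], [2], [3]], Q = [[1, 4], [2], [3]]

Insert each entry of the permutation into P by Schensted row insertion, recording in Q the position of each new cell.

Insert 3: appended to row 1. P = [[3]].
Insert 2: 2 bumps 3 from row 1; 3 starts row 2. P = [[2], [3]].
Insert 1: 1 bumps 2 from row 1; 2 bumps 3 from row 2; 3 starts row 3. P = [[1], [2], [3]].
Insert 4: appended to row 1. P = [[1, 4], [2], [3]].

So P = [[1, 4], [2], [3]], Q = [[1, 4], [2], [3]].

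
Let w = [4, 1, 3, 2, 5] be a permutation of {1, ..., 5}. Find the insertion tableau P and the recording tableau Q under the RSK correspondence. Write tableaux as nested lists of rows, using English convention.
P = [[1, 2, 5], [3], [4]], Q = [[1, 3, 5], [2], [4]]

Insert each entry of the permutation into P by Schensted row insertion, recording in Q the position of each new cell.

Insert 4: appended to row 1. P = [[4]], Q = [[1]].
Insert 1: 1 bumps 4 from row 1; 4 starts row 2. P = [[1], [4]], Q = [[1], [2]].
Insert 3: appended to row 1. P = [[1, 3], [4]], Q = [[1, 3], [2]].
Insert 2: 2 bumps 3 from row 1; 3 bumps 4 from row 2; 4 starts row 3. P = [[1, 2], [3], [4]], Q = [[1, 3], [2], [4]].
Insert 5: appended to row 1. P = [[1, 2, 5], [3], [4]], Q = [[1, 3, 5], [2], [4]].

So P = [[1, 2, 5], [3], [4]], Q = [[1, 3, 5], [2], [4]].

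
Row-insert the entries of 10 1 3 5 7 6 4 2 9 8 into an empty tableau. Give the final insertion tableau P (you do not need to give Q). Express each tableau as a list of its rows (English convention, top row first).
P = [[1, 2, 4, 6, 8], [3, 9], [5], [7], [10]]

Insert 10: appended to row 1. P = [[10]].
Insert 1: 1 bumps 10 from row 1; 10 starts row 2. P = [[1], [10]].
Insert 3: appended to row 1. P = [[1, 3], [10]].
Insert 5: appended to row 1. P = [[1, 3, 5], [10]].
Insert 7: appended to row 1. P = [[1, 3, 5, 7], [10]].
Insert 6: 6 bumps 7 from row 1; 7 bumps 10 from row 2; 10 starts row 3. P = [[1, 3, 5, 6], [7], [10]].
Insert 4: 4 bumps 5 from row 1; 5 bumps 7 from row 2; 7 bumps 10 from row 3; 10 starts row 4. P = [[1, 3, 4, 6], [5], [7], [10]].
Insert 2: 2 bumps 3 from row 1; 3 bumps 5 from row 2; 5 bumps 7 from row 3; 7 bumps 10 from row 4; 10 starts row 5. P = [[1, 2, 4, 6], [3], [5], [7], [10]].
Insert 9: appended to row 1. P = [[1, 2, 4, 6, 9], [3], [5], [7], [10]].
Insert 8: 8 bumps 9 from row 1; 9 appends to row 2. P = [[1, 2, 4, 6, 8], [3, 9], [5], [7], [10]].

So P = [[1, 2, 4, 6, 8], [3, 9], [5], [7], [10]].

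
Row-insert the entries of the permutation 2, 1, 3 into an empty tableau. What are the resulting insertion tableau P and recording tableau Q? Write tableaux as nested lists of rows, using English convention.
P = [[1, 3], [2]], Q = [[1, 3], [2]]

Insert each entry of the permutation into P by Schensted row insertion, recording in Q the position of each new cell.

Insert 2: appended to row 1. P = [[2]].
Insert 1: 1 bumps 2 from row 1; 2 starts row 2. P = [[1], [2]].
Insert 3: appended to row 1. P = [[1, 3], [2]].

So P = [[1, 3], [2]], Q = [[1, 3], [2]].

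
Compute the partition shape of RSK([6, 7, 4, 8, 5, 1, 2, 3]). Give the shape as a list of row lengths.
[3, 3, 2]

Row-insert each entry into an empty tableau.

After inserting 6: P = [[6]].
After inserting 7: P = [[6, 7]].
After inserting 4: P = [[4, 7], [6]].
After inserting 8: P = [[4, 7, 8], [6]].
After inserting 5: P = [[4, 5, 8], [6, 7]].
After inserting 1: P = [[1, 5, 8], [4, 7], [6]].
After inserting 2: P = [[1, 2, 8], [4, 5], [6, 7]].
After inserting 3: P = [[1, 2, 3], [4, 5, 8], [6, 7]].

The final insertion tableau P = [[1, 2, 3], [4, 5, 8], [6, 7]] has shape [3, 3, 2].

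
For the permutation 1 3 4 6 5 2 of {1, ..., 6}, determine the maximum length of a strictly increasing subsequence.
4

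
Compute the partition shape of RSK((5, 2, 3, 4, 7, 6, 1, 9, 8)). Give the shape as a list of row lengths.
[5, 3, 1]

Row-insert each entry into an empty tableau.

After inserting 5: P = [[5]].
After inserting 2: P = [[2], [5]].
After inserting 3: P = [[2, 3], [5]].
After inserting 4: P = [[2, 3, 4], [5]].
After inserting 7: P = [[2, 3, 4, 7], [5]].
After inserting 6: P = [[2, 3, 4, 6], [5, 7]].
After inserting 1: P = [[1, 3, 4, 6], [2, 7], [5]].
After inserting 9: P = [[1, 3, 4, 6, 9], [2, 7], [5]].
After inserting 8: P = [[1, 3, 4, 6, 8], [2, 7, 9], [5]].

The final insertion tableau P = [[1, 3, 4, 6, 8], [2, 7, 9], [5]] has shape [5, 3, 1].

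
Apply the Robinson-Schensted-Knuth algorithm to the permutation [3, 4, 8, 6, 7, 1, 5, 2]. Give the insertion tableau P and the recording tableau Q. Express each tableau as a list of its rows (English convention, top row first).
Insert each entry of the permutation into P by Schensted row insertion, recording in Q the position of each new cell.

Insert 3: appended to row 1. P = [[3]], Q = [[1]].
Insert 4: appended to row 1. P = [[3, 4]], Q = [[1, 2]].
Insert 8: appended to row 1. P = [[3, 4, 8]], Q = [[1, 2, 3]].
Insert 6: 6 bumps 8 from row 1; 8 starts row 2. P = [[3, 4, 6], [8]], Q = [[1, 2, 3], [4]].
Insert 7: appended to row 1. P = [[3, 4, 6, 7], [8]], Q = [[1, 2, 3, 5], [4]].
Insert 1: 1 bumps 3 from row 1; 3 bumps 8 from row 2; 8 starts row 3. P = [[1, 4, 6, 7], [3], [8]], Q = [[1, 2, 3, 5], [4], [6]].
Insert 5: 5 bumps 6 from row 1; 6 appends to row 2. P = [[1, 4, 5, 7], [3, 6], [8]], Q = [[1, 2, 3, 5], [4, 7], [6]].
Insert 2: 2 bumps 4 from row 1; 4 bumps 6 from row 2; 6 bumps 8 from row 3; 8 starts row 4. P = [[1, 2, 5, 7], [3, 4], [6], [8]], Q = [[1, 2, 3, 5], [4, 7], [6], [8]].

So P = [[1, 2, 5, 7], [3, 4], [6], [8]], Q = [[1, 2, 3, 5], [4, 7], [6], [8]].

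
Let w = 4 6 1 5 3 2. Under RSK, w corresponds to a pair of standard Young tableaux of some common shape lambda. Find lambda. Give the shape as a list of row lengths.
[2, 2, 1, 1]

Row-insert each entry into an empty tableau.

After inserting 4: P = [[4]].
After inserting 6: P = [[4, 6]].
After inserting 1: P = [[1, 6], [4]].
After inserting 5: P = [[1, 5], [4, 6]].
After inserting 3: P = [[1, 3], [4, 5], [6]].
After inserting 2: P = [[1, 2], [3, 5], [4], [6]].

The final insertion tableau P = [[1, 2], [3, 5], [4], [6]] has shape [2, 2, 1, 1].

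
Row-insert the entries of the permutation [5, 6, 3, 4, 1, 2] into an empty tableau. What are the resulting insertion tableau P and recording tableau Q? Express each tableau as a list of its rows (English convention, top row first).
Insert each entry of the permutation into P by Schensted row insertion, recording in Q the position of each new cell.

Insert 5: appended to row 1. P = [[5]].
Insert 6: appended to row 1. P = [[5, 6]].
Insert 3: 3 bumps 5 from row 1; 5 starts row 2. P = [[3, 6], [5]].
Insert 4: 4 bumps 6 from row 1; 6 appends to row 2. P = [[3, 4], [5, 6]].
Insert 1: 1 bumps 3 from row 1; 3 bumps 5 from row 2; 5 starts row 3. P = [[1, 4], [3, 6], [5]].
Insert 2: 2 bumps 4 from row 1; 4 bumps 6 from row 2; 6 appends to row 3. P = [[1, 2], [3, 4], [5, 6]].

So P = [[1, 2], [3, 4], [5, 6]], Q = [[1, 2], [3, 4], [5, 6]].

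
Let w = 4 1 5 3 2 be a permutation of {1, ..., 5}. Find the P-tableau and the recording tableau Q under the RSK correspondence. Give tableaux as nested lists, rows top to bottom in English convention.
P = [[1, 2], [3, 5], [4]], Q = [[1, 3], [2, 4], [5]]

Insert each entry of the permutation into P by Schensted row insertion, recording in Q the position of each new cell.

Insert 4: appended to row 1. P = [[4]].
Insert 1: 1 bumps 4 from row 1; 4 starts row 2. P = [[1], [4]].
Insert 5: appended to row 1. P = [[1, 5], [4]].
Insert 3: 3 bumps 5 from row 1; 5 appends to row 2. P = [[1, 3], [4, 5]].
Insert 2: 2 bumps 3 from row 1; 3 bumps 4 from row 2; 4 starts row 3. P = [[1, 2], [3, 5], [4]].

So P = [[1, 2], [3, 5], [4]], Q = [[1, 3], [2, 4], [5]].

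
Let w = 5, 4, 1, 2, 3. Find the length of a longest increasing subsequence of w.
3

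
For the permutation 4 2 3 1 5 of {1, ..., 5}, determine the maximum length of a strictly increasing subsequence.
3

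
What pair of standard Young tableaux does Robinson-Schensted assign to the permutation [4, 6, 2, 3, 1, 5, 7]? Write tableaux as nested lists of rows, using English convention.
Insert each entry of the permutation into P by Schensted row insertion, recording in Q the position of each new cell.

Insert 4: appended to row 1. P = [[4]], Q = [[1]].
Insert 6: appended to row 1. P = [[4, 6]], Q = [[1, 2]].
Insert 2: 2 bumps 4 from row 1; 4 starts row 2. P = [[2, 6], [4]], Q = [[1, 2], [3]].
Insert 3: 3 bumps 6 from row 1; 6 appends to row 2. P = [[2, 3], [4, 6]], Q = [[1, 2], [3, 4]].
Insert 1: 1 bumps 2 from row 1; 2 bumps 4 from row 2; 4 starts row 3. P = [[1, 3], [2, 6], [4]], Q = [[1, 2], [3, 4], [5]].
Insert 5: appended to row 1. P = [[1, 3, 5], [2, 6], [4]], Q = [[1, 2, 6], [3, 4], [5]].
Insert 7: appended to row 1. P = [[1, 3, 5, 7], [2, 6], [4]], Q = [[1, 2, 6, 7], [3, 4], [5]].

So P = [[1, 3, 5, 7], [2, 6], [4]], Q = [[1, 2, 6, 7], [3, 4], [5]].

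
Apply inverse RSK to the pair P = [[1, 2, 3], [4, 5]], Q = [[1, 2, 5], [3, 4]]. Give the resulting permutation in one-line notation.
Reverse the RSK construction: for i from n down to 1, find the cell of Q containing i, remove the entry at that cell from P, and reverse-bump it up through P; the value ejected from row 1 is w(i).

Step i=5: Q has 5 at row 1, column 3; remove that cell from P, ejecting 3. So w(5) = 3. P is now [[1, 2], [4, 5]].
Step i=4: Q has 4 at row 2, column 2; remove 5 from row 2 of P and reverse-bump: 5 enters row 1 and ejects 2. So w(4) = 2. P is now [[1, 5], [4]].
Step i=3: Q has 3 at row 2, column 1; remove 4 from row 2 of P and reverse-bump: 4 enters row 1 and ejects 1. So w(3) = 1. P is now [[4, 5]].
Step i=2: Q has 2 at row 1, column 2; remove that cell from P, ejecting 5. So w(2) = 5. P is now [[4]].
Step i=1: Q has 1 at row 1, column 1; remove that cell from P, ejecting 4. So w(1) = 4. P is now [].

So w = 4 5 1 2 3.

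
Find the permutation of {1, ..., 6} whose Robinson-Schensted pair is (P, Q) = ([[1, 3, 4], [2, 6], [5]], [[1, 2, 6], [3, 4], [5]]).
5 6 2 3 1 4

Reverse RSK: for i = n, n-1, ..., 1, locate i in Q, remove the corresponding corner cell from P, and reverse-bump its entry up through P; the value ejected from row 1 is w(i).

So w = 5 6 2 3 1 4.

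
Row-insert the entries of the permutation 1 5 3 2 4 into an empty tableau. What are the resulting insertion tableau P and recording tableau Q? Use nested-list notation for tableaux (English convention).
P = [[1, 2, 4], [3], [5]], Q = [[1, 2, 5], [3], [4]]

Insert each entry of the permutation into P by Schensted row insertion, recording in Q the position of each new cell.

After inserting 1: P = [[1]].
After inserting 5: P = [[1, 5]].
After inserting 3: P = [[1, 3], [5]].
After inserting 2: P = [[1, 2], [3], [5]].
After inserting 4: P = [[1, 2, 4], [3], [5]].

So P = [[1, 2, 4], [3], [5]], Q = [[1, 2, 5], [3], [4]].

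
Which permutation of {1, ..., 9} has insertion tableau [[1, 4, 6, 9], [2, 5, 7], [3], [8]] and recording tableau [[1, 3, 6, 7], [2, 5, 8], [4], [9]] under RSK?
8 3 5 2 4 7 9 6 1

Reverse the RSK construction: for i from n down to 1, find the cell of Q containing i, remove the entry at that cell from P, and reverse-bump it up through P; the value ejected from row 1 is w(i).

Step i=9: Q has 9 at row 4, column 1; remove 8 from row 4 of P and reverse-bump: 8 enters row 3 and ejects 3; 3 enters row 2 and ejects 2; 2 enters row 1 and ejects 1. So w(9) = 1. P is now [[2, 4, 6, 9], [3, 5, 7], [8]].
Step i=8: Q has 8 at row 2, column 3; remove 7 from row 2 of P and reverse-bump: 7 enters row 1 and ejects 6. So w(8) = 6. P is now [[2, 4, 7, 9], [3, 5], [8]].
Step i=7: Q has 7 at row 1, column 4; remove that cell from P, ejecting 9. So w(7) = 9. P is now [[2, 4, 7], [3, 5], [8]].
Step i=6: Q has 6 at row 1, column 3; remove that cell from P, ejecting 7. So w(6) = 7. P is now [[2, 4], [3, 5], [8]].
Step i=5: Q has 5 at row 2, column 2; remove 5 from row 2 of P and reverse-bump: 5 enters row 1 and ejects 4. So w(5) = 4. P is now [[2, 5], [3], [8]].
Step i=4: Q has 4 at row 3, column 1; remove 8 from row 3 of P and reverse-bump: 8 enters row 2 and ejects 3; 3 enters row 1 and ejects 2. So w(4) = 2. P is now [[3, 5], [8]].
Step i=3: Q has 3 at row 1, column 2; remove that cell from P, ejecting 5. So w(3) = 5. P is now [[3], [8]].
Step i=2: Q has 2 at row 2, column 1; remove 8 from row 2 of P and reverse-bump: 8 enters row 1 and ejects 3. So w(2) = 3. P is now [[8]].
Step i=1: Q has 1 at row 1, column 1; remove that cell from P, ejecting 8. So w(1) = 8. P is now [].

So w = 8 3 5 2 4 7 9 6 1.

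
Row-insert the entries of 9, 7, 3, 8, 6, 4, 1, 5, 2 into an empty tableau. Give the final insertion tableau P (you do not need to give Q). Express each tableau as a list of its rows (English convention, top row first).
P = [[1, 2, 5], [3, 4], [6, 8], [7], [9]]

Insert 9: appended to row 1. P = [[9]].
Insert 7: 7 bumps 9 from row 1; 9 starts row 2. P = [[7], [9]].
Insert 3: 3 bumps 7 from row 1; 7 bumps 9 from row 2; 9 starts row 3. P = [[3], [7], [9]].
Insert 8: appended to row 1. P = [[3, 8], [7], [9]].
Insert 6: 6 bumps 8 from row 1; 8 appends to row 2. P = [[3, 6], [7, 8], [9]].
Insert 4: 4 bumps 6 from row 1; 6 bumps 7 from row 2; 7 bumps 9 from row 3; 9 starts row 4. P = [[3, 4], [6, 8], [7], [9]].
Insert 1: 1 bumps 3 from row 1; 3 bumps 6 from row 2; 6 bumps 7 from row 3; 7 bumps 9 from row 4; 9 starts row 5. P = [[1, 4], [3, 8], [6], [7], [9]].
Insert 5: appended to row 1. P = [[1, 4, 5], [3, 8], [6], [7], [9]].
Insert 2: 2 bumps 4 from row 1; 4 bumps 8 from row 2; 8 appends to row 3. P = [[1, 2, 5], [3, 4], [6, 8], [7], [9]].

So P = [[1, 2, 5], [3, 4], [6, 8], [7], [9]].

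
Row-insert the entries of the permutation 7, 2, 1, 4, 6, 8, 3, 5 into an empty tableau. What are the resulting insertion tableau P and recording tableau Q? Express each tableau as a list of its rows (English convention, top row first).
Insert each entry of the permutation into P by Schensted row insertion, recording in Q the position of each new cell.

Insert 7: appended to row 1. P = [[7]], Q = [[1]].
Insert 2: 2 bumps 7 from row 1; 7 starts row 2. P = [[2], [7]], Q = [[1], [2]].
Insert 1: 1 bumps 2 from row 1; 2 bumps 7 from row 2; 7 starts row 3. P = [[1], [2], [7]], Q = [[1], [2], [3]].
Insert 4: appended to row 1. P = [[1, 4], [2], [7]], Q = [[1, 4], [2], [3]].
Insert 6: appended to row 1. P = [[1, 4, 6], [2], [7]], Q = [[1, 4, 5], [2], [3]].
Insert 8: appended to row 1. P = [[1, 4, 6, 8], [2], [7]], Q = [[1, 4, 5, 6], [2], [3]].
Insert 3: 3 bumps 4 from row 1; 4 appends to row 2. P = [[1, 3, 6, 8], [2, 4], [7]], Q = [[1, 4, 5, 6], [2, 7], [3]].
Insert 5: 5 bumps 6 from row 1; 6 appends to row 2. P = [[1, 3, 5, 8], [2, 4, 6], [7]], Q = [[1, 4, 5, 6], [2, 7, 8], [3]].

So P = [[1, 3, 5, 8], [2, 4, 6], [7]], Q = [[1, 4, 5, 6], [2, 7, 8], [3]].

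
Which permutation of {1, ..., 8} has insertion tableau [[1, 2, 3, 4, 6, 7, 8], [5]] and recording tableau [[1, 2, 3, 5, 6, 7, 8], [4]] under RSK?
1 2 5 3 4 6 7 8

Reverse RSK: for i = n, n-1, ..., 1, locate i in Q, remove the corresponding corner cell from P, and reverse-bump its entry up through P; the value ejected from row 1 is w(i).

So w = 1 2 5 3 4 6 7 8.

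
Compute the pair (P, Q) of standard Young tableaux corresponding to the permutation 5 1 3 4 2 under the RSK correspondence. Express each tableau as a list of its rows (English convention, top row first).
P = [[1, 2, 4], [3], [5]], Q = [[1, 3, 4], [2], [5]]

Insert each entry of the permutation into P by Schensted row insertion, recording in Q the position of each new cell.

Insert 5: appended to row 1. P = [[5]], Q = [[1]].
Insert 1: 1 bumps 5 from row 1; 5 starts row 2. P = [[1], [5]], Q = [[1], [2]].
Insert 3: appended to row 1. P = [[1, 3], [5]], Q = [[1, 3], [2]].
Insert 4: appended to row 1. P = [[1, 3, 4], [5]], Q = [[1, 3, 4], [2]].
Insert 2: 2 bumps 3 from row 1; 3 bumps 5 from row 2; 5 starts row 3. P = [[1, 2, 4], [3], [5]], Q = [[1, 3, 4], [2], [5]].

So P = [[1, 2, 4], [3], [5]], Q = [[1, 3, 4], [2], [5]].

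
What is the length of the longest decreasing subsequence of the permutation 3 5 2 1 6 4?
3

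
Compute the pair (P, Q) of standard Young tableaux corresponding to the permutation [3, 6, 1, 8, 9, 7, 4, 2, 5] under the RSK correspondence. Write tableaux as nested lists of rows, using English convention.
Insert each entry of the permutation into P by Schensted row insertion, recording in Q the position of each new cell.

After inserting 3: P = [[3]].
After inserting 6: P = [[3, 6]].
After inserting 1: P = [[1, 6], [3]].
After inserting 8: P = [[1, 6, 8], [3]].
After inserting 9: P = [[1, 6, 8, 9], [3]].
After inserting 7: P = [[1, 6, 7, 9], [3, 8]].
After inserting 4: P = [[1, 4, 7, 9], [3, 6], [8]].
After inserting 2: P = [[1, 2, 7, 9], [3, 4], [6], [8]].
After inserting 5: P = [[1, 2, 5, 9], [3, 4, 7], [6], [8]].

So P = [[1, 2, 5, 9], [3, 4, 7], [6], [8]], Q = [[1, 2, 4, 5], [3, 6, 9], [7], [8]].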